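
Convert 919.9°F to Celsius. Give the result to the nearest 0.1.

493.3°C

In Celsius: (919.9 - 32) × 5/9 = 493.2778°C.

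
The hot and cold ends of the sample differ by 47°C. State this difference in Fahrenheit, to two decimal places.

For a temperature interval the offset drops out; only the factor 1.8 applies.
47 × 1.8 = 84.60.

84.60°F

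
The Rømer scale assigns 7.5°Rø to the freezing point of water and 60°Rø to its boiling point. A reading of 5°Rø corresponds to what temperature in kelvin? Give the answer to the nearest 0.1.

268.4 K

Linear interpolation between the fixed points: C = (5 - 7.5) × 100 / (60 - 7.5) = -4.7619°C.
Then -4.7619 + 273.15 = 268.4 K.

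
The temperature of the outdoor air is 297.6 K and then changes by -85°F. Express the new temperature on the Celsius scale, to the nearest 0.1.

-22.8°C

Initial temperature in Celsius: 297.6 - 273.15 = 24.4500°C.
The 85°F change is an interval, so only the factor 5/9 applies: -85 × 5/9 = -47.2222°C.
Final Celsius temperature: 24.4500 - 47.2222 = -22.7722°C.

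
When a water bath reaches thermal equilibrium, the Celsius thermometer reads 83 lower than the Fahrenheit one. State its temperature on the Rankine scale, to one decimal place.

Let x be the Fahrenheit reading; then the Celsius reading is 5/9·x - 17.7778.
(5/9·x - 17.7778) - x = -83  ⇒  (-4/9)·x = -65.2222  ⇒  x = 146.7500°F.
In Celsius: (146.75 - 32) × 5/9 = 63.7500°C.
In Rankine: 63.7500 × 1.8 + 491.67 = 606.4°R.

606.4°R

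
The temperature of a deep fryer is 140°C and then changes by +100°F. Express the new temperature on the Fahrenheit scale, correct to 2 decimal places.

384.00°F

The 100°F change is an interval, so only the factor 5/9 applies: +100 × 5/9 = +55.5556°C.
Final Celsius temperature: 140.0000 + 55.5556 = 195.5556°C.
In Fahrenheit: 195.5556 × 1.8 + 32 = 384.00°F.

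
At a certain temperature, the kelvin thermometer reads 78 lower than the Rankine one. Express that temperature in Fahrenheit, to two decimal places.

-284.17°F

Let x be the Rankine reading; then the kelvin reading is 5/9·x.
(5/9·x) - x = -78  ⇒  (-4/9)·x = -78  ⇒  x = 175.5000°R.
In Celsius: (175.5 - 491.67) × 5/9 = -175.6500°C.
In Fahrenheit: -175.6500 × 1.8 + 32 = -284.17°F.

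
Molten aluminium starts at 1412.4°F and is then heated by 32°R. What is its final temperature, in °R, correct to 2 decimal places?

Initial temperature in Celsius: (1412.4 - 32) × 5/9 = 766.8889°C.
The 32°R change is an interval, so only the factor 5/9 applies: +32 × 5/9 = +17.7778°C.
Final Celsius temperature: 766.8889 + 17.7778 = 784.6667°C.
In Rankine: 784.6667 × 1.8 + 491.67 = 1904.07°R.

1904.07°R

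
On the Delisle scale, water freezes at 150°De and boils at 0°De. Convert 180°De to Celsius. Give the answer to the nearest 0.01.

Linear interpolation between the fixed points: C = (180 - 150) × 100 / (0 - 150) = -20.0000°C.

-20.00°C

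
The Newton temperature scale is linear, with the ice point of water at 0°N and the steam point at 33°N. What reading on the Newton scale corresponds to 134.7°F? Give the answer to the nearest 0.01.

18.83°N

First in Celsius: (134.7 - 32) × 5/9 = 57.0556°C.
Linearly onto the Newton scale: 0 + (57.0556 / 100) × (33 - 0) = 18.83°N.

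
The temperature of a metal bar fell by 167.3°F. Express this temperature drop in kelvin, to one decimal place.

An interval of 1°F corresponds to 5/9 K.
167.3 × 5/9 = 92.9.

92.9 K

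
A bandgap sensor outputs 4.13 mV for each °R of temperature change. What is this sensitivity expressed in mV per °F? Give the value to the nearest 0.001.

4.130 mV per °F

Since only a temperature interval is involved, the additive offset between the scales drops out.
A change of 1°F is a change of 1°R, so per °F the value is 4.13 × 1 = 4.130.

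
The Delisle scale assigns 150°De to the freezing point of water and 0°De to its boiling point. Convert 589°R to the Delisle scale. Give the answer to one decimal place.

68.9°De

First in Celsius: (589 - 491.67) × 5/9 = 54.0722°C.
Linearly onto the Delisle scale: 150 + (54.0722 / 100) × (0 - 150) = 68.9°De.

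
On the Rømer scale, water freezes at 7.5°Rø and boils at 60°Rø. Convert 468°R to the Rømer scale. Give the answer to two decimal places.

0.60°Rø

First in Celsius: (468 - 491.67) × 5/9 = -13.1500°C.
Linearly onto the Rømer scale: 7.5 + (-13.1500 / 100) × (60 - 7.5) = 0.60°Rø.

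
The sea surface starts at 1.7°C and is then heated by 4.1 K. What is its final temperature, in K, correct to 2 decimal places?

The 4.1 K change is an interval; Kelvin and Celsius degrees are the same size, so ΔC = +4.1°C.
Final Celsius temperature: 1.7000 + 4.1000 = 5.8000°C.
In kelvin: 5.8000 + 273.15 = 278.95 K.

278.95 K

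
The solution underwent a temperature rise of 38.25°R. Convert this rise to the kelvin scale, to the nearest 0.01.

21.25 K

For a temperature interval the offset drops out; only the factor 5/9 applies.
38.25 × 5/9 = 21.25.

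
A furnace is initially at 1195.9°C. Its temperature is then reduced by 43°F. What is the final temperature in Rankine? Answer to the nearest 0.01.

The 43°F change is an interval, so only the factor 5/9 applies: -43 × 5/9 = -23.8889°C.
Final Celsius temperature: 1195.9000 - 23.8889 = 1172.0111°C.
In Rankine: 1172.0111 × 1.8 + 491.67 = 2601.29°R.

2601.29°R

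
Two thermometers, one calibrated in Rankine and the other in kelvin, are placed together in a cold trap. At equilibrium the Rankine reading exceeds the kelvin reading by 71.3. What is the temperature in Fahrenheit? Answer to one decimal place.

-299.2°F

Let x be the Rankine reading; then the kelvin reading is 5/9·x.
(5/9·x) - x = -71.3  ⇒  (-4/9)·x = -71.3  ⇒  x = 160.4250°R.
In Celsius: (160.425 - 491.67) × 5/9 = -184.0250°C.
In Fahrenheit: -184.0250 × 1.8 + 32 = -299.2°F.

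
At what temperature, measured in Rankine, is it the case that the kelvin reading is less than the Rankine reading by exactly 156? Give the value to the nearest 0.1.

Let R be the Rankine reading. The kelvin reading is K = 5/9·R.
Require K - R = -156: (-4/9)·R = -156.
R = (-156) / (-4/9) = 351.0.

351.0°R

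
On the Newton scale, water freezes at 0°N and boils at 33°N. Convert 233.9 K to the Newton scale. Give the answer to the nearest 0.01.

First in Celsius: 233.9 - 273.15 = -39.2500°C.
Linearly onto the Newton scale: 0 + (-39.2500 / 100) × (33 - 0) = -12.95°N.

-12.95°N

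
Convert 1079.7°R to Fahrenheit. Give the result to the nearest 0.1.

620.0°F

In Celsius: (1079.7 - 491.67) × 5/9 = 326.6833°C.
In Fahrenheit: 326.6833 × 1.8 + 32 = 620.0°F.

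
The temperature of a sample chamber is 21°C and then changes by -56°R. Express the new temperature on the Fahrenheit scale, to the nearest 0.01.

The 56°R change is an interval, so only the factor 5/9 applies: -56 × 5/9 = -31.1111°C.
Final Celsius temperature: 21.0000 - 31.1111 = -10.1111°C.
In Fahrenheit: -10.1111 × 1.8 + 32 = 13.80°F.

13.80°F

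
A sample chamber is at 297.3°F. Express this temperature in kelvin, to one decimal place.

In Celsius: (297.3 - 32) × 5/9 = 147.3889°C.
In kelvin: 147.3889 + 273.15 = 420.5 K.

420.5 K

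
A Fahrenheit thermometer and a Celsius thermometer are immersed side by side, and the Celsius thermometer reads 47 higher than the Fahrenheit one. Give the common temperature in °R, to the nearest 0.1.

313.9°R

Let x be the Fahrenheit reading; then the Celsius reading is 5/9·x - 17.7778.
(5/9·x - 17.7778) - x = 47  ⇒  (-4/9)·x = 64.7778  ⇒  x = -145.7500°F.
In Celsius: (-145.75 - 32) × 5/9 = -98.7500°C.
In Rankine: -98.7500 × 1.8 + 491.67 = 313.9°R.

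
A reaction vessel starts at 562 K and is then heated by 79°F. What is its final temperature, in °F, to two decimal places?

Initial temperature in Celsius: 562 - 273.15 = 288.8500°C.
The 79°F change is an interval, so only the factor 5/9 applies: +79 × 5/9 = +43.8889°C.
Final Celsius temperature: 288.8500 + 43.8889 = 332.7389°C.
In Fahrenheit: 332.7389 × 1.8 + 32 = 630.93°F.

630.93°F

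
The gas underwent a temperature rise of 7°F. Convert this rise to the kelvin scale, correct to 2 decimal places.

3.89 K

For a temperature interval the offset drops out; only the factor 5/9 applies.
7 × 5/9 = 3.89.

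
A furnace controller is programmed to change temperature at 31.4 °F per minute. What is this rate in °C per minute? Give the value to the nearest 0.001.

17.444 °C/minute

Since only a temperature interval is involved, the additive offset between the scales drops out.
A change of 1°F is a change of 5/9°C, so 31.4 × 5/9 = 17.444.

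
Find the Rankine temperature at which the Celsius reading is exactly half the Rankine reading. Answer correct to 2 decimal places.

Let R be the Rankine reading. The Celsius reading is C = 5/9·R - 273.15.
Require C = 0.5·R: 5/9·R - 273.15 = 0.5·R.
(1/18)·R = 273.15  ⇒  R = 4916.70.

4916.70°R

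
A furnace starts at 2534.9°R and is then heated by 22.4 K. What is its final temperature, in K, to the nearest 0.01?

1430.68 K

Initial temperature in Celsius: (2534.9 - 491.67) × 5/9 = 1135.1278°C.
The 22.4 K change is an interval; Kelvin and Celsius degrees are the same size, so ΔC = +22.4°C.
Final Celsius temperature: 1135.1278 + 22.4000 = 1157.5278°C.
In kelvin: 1157.5278 + 273.15 = 1430.68 K.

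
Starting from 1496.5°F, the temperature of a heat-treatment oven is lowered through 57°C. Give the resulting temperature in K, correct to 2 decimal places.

Initial temperature in Celsius: (1496.5 - 32) × 5/9 = 813.6111°C.
Final Celsius temperature: 813.6111 - 57.0000 = 756.6111°C.
In kelvin: 756.6111 + 273.15 = 1029.76 K.

1029.76 K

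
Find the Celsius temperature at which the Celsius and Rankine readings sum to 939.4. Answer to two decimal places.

Let C be the Celsius reading. The Rankine reading is R = 1.8·C + 491.67.
Require C + R = 939.4: (2.8)·C + 491.67 = 939.4.
C = (939.4 - 491.67) / (2.8) = 159.90.

159.90°C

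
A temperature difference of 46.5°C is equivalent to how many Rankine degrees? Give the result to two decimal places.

For a temperature interval the offset drops out; only the factor 1.8 applies.
46.5 × 1.8 = 83.70.

83.70°R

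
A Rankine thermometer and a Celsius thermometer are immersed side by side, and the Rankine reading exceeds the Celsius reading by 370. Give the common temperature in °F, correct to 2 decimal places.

Let x be the Rankine reading; then the Celsius reading is 5/9·x - 273.15.
(5/9·x - 273.15) - x = -370  ⇒  (-4/9)·x = -96.85  ⇒  x = 217.9125°R.
In Celsius: (217.9125 - 491.67) × 5/9 = -152.0875°C.
In Fahrenheit: -152.0875 × 1.8 + 32 = -241.76°F.

-241.76°F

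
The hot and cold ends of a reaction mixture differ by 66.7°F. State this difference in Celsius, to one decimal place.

37.1°C

For a temperature interval the offset drops out; only the factor 5/9 applies.
66.7 × 5/9 = 37.1.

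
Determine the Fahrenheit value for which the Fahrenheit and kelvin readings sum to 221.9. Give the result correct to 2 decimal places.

-21.52°F

Let F be the Fahrenheit reading. The kelvin reading is K = 5/9·F + 255.372.
Require F + K = 221.9: (14/9)·F + 255.372 = 221.9.
F = (221.9 - 255.372) / (14/9) = -21.52.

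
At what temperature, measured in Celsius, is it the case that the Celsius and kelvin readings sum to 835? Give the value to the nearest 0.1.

Let C be the Celsius reading. The kelvin reading is K = 1·C + 273.15.
Require C + K = 835: (2)·C + 273.15 = 835.
C = (835 - 273.15) / (2) = 280.9.

280.9°C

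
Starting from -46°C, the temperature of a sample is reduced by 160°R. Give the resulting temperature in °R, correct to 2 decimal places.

248.87°R

The 160°R change is an interval, so only the factor 5/9 applies: -160 × 5/9 = -88.8889°C.
Final Celsius temperature: -46.0000 - 88.8889 = -134.8889°C.
In Rankine: -134.8889 × 1.8 + 491.67 = 248.87°R.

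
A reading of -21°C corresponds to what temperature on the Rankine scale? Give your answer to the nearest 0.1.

453.9°R

In Rankine: -21.0000 × 1.8 + 491.67 = 453.9°R.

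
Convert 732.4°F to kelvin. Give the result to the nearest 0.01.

662.26 K

In Celsius: (732.4 - 32) × 5/9 = 389.1111°C.
In kelvin: 389.1111 + 273.15 = 662.26 K.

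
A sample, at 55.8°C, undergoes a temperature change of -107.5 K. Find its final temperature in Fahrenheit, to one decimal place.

The 107.5 K change is an interval; Kelvin and Celsius degrees are the same size, so ΔC = -107.5°C.
Final Celsius temperature: 55.8000 - 107.5000 = -51.7000°C.
In Fahrenheit: -51.7000 × 1.8 + 32 = -61.1°F.

-61.1°F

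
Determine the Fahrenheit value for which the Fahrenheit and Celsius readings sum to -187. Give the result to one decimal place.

Let F be the Fahrenheit reading. The Celsius reading is C = 5/9·F - 17.7778.
Require F + C = -187: (14/9)·F - 17.7778 = -187.
F = (-187 + 17.7778) / (14/9) = -108.8.

-108.8°F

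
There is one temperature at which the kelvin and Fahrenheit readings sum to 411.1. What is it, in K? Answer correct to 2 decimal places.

Let K be the kelvin reading. The Fahrenheit reading is F = 1.8·K - 459.67.
Require K + F = 411.1: (2.8)·K - 459.67 = 411.1.
K = (411.1 + 459.67) / (2.8) = 310.99.

310.99 K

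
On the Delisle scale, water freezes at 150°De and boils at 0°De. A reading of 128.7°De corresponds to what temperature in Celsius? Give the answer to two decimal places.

14.20°C

Linear interpolation between the fixed points: C = (128.7 - 150) × 100 / (0 - 150) = 14.2000°C.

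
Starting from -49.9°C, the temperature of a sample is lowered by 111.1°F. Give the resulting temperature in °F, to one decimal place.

The 111.1°F change is an interval, so only the factor 5/9 applies: -111.1 × 5/9 = -61.7222°C.
Final Celsius temperature: -49.9000 - 61.7222 = -111.6222°C.
In Fahrenheit: -111.6222 × 1.8 + 32 = -168.9°F.

-168.9°F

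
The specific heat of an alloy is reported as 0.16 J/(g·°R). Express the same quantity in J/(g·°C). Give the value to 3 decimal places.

The quantity depends on a temperature interval, so only the ratio of degree sizes applies; the offset between the scales is irrelevant.
A change of 1°C is a change of 1.8°R, so per °C the value is 0.16 × 1.8 = 0.288.

0.288 J/(g·°C)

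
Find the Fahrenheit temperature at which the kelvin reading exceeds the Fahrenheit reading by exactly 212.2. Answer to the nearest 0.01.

Let F be the Fahrenheit reading. The kelvin reading is K = 5/9·F + 255.372.
Require K - F = 212.2: (-4/9)·F + 255.372 = 212.2.
F = (212.2 - 255.372) / (-4/9) = 97.14.

97.14°F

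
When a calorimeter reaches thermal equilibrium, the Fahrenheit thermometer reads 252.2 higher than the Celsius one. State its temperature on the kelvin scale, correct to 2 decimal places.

Let x be the Celsius reading; then the Fahrenheit reading is 1.8·x + 32.
(1.8·x + 32) - x = 252.2  ⇒  (0.8)·x = 220.2  ⇒  x = 275.2500°C.
In kelvin: 275.2500 + 273.15 = 548.40 K.

548.40 K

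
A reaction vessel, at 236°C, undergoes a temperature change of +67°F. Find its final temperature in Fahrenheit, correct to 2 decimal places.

523.80°F

The 67°F change is an interval, so only the factor 5/9 applies: +67 × 5/9 = +37.2222°C.
Final Celsius temperature: 236.0000 + 37.2222 = 273.2222°C.
In Fahrenheit: 273.2222 × 1.8 + 32 = 523.80°F.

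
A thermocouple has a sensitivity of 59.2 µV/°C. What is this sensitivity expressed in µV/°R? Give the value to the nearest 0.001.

Since only a temperature interval is involved, the additive offset between the scales drops out.
A change of 1°R is a change of 5/9°C, so per °R the value is 59.2 × 5/9 = 32.889.

32.889 µV/°R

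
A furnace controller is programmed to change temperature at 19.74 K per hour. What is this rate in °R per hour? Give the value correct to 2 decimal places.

35.53 °R/hour

The quantity depends on a temperature interval, so only the ratio of degree sizes applies; the offset between the scales is irrelevant.
A change of 1 K is a change of 1.8°R, so 19.74 × 1.8 = 35.53.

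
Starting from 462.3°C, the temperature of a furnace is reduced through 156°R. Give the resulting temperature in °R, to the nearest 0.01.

1167.81°R

The 156°R change is an interval, so only the factor 5/9 applies: -156 × 5/9 = -86.6667°C.
Final Celsius temperature: 462.3000 - 86.6667 = 375.6333°C.
In Rankine: 375.6333 × 1.8 + 491.67 = 1167.81°R.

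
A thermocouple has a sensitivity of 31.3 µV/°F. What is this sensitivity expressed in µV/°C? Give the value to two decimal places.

56.34 µV/°C

Since only a temperature interval is involved, the additive offset between the scales drops out.
A change of 1°C is a change of 1.8°F, so per °C the value is 31.3 × 1.8 = 56.34.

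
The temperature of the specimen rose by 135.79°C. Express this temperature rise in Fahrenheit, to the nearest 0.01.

244.42°F

For a temperature interval the offset drops out; only the factor 1.8 applies.
135.79 × 1.8 = 244.42.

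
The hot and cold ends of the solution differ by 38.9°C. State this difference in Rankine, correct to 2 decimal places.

70.02°R

An interval of 1°C corresponds to 1.8°R.
38.9 × 1.8 = 70.02.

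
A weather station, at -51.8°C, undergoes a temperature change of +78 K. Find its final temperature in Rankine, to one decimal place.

The 78 K change is an interval; Kelvin and Celsius degrees are the same size, so ΔC = +78°C.
Final Celsius temperature: -51.8000 + 78.0000 = 26.2000°C.
In Rankine: 26.2000 × 1.8 + 491.67 = 538.8°R.

538.8°R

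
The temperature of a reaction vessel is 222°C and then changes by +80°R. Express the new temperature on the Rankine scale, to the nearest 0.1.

The 80°R change is an interval, so only the factor 5/9 applies: +80 × 5/9 = +44.4444°C.
Final Celsius temperature: 222.0000 + 44.4444 = 266.4444°C.
In Rankine: 266.4444 × 1.8 + 491.67 = 971.3°R.

971.3°R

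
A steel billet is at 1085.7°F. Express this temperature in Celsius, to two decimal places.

585.39°C

In Celsius: (1085.7 - 32) × 5/9 = 585.3889°C.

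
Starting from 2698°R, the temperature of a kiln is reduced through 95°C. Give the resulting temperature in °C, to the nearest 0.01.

1130.74°C

Initial temperature in Celsius: (2698 - 491.67) × 5/9 = 1225.7389°C.
Final Celsius temperature: 1225.7389 - 95.0000 = 1130.7389°C.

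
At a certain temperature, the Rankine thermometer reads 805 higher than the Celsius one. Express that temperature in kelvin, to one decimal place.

Let x be the Celsius reading; then the Rankine reading is 1.8·x + 491.67.
(1.8·x + 491.67) - x = 805  ⇒  (0.8)·x = 313.33  ⇒  x = 391.6625°C.
In kelvin: 391.6625 + 273.15 = 664.8 K.

664.8 K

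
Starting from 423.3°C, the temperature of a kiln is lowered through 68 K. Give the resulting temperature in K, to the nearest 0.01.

628.45 K

The 68 K change is an interval; Kelvin and Celsius degrees are the same size, so ΔC = -68°C.
Final Celsius temperature: 423.3000 - 68.0000 = 355.3000°C.
In kelvin: 355.3000 + 273.15 = 628.45 K.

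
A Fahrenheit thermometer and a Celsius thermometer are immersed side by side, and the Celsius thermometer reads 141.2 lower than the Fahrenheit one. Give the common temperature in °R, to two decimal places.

737.37°R

Let x be the Fahrenheit reading; then the Celsius reading is 5/9·x - 17.7778.
(5/9·x - 17.7778) - x = -141.2  ⇒  (-4/9)·x = -123.422  ⇒  x = 277.7000°F.
In Celsius: (277.7 - 32) × 5/9 = 136.5000°C.
In Rankine: 136.5000 × 1.8 + 491.67 = 737.37°R.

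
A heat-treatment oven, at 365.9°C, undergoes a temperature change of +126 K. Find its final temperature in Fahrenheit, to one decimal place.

917.4°F

The 126 K change is an interval; Kelvin and Celsius degrees are the same size, so ΔC = +126°C.
Final Celsius temperature: 365.9000 + 126.0000 = 491.9000°C.
In Fahrenheit: 491.9000 × 1.8 + 32 = 917.4°F.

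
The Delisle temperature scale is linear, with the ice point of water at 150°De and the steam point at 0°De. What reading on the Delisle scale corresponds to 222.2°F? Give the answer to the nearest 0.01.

First in Celsius: (222.2 - 32) × 5/9 = 105.6667°C.
Linearly onto the Delisle scale: 150 + (105.6667 / 100) × (0 - 150) = -8.50°De.

-8.50°De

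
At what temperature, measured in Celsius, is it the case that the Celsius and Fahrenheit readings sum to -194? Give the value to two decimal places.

-80.71°C

Let C be the Celsius reading. The Fahrenheit reading is F = 1.8·C + 32.
Require C + F = -194: (2.8)·C + 32 = -194.
C = (-194 - 32) / (2.8) = -80.71.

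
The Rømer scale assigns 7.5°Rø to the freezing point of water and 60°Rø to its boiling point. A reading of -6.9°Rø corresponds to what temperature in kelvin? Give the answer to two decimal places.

Linear interpolation between the fixed points: C = (-6.9 - 7.5) × 100 / (60 - 7.5) = -27.4286°C.
Then -27.4286 + 273.15 = 245.72 K.

245.72 K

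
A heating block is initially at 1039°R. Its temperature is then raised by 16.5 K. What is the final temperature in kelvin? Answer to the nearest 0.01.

Initial temperature in Celsius: (1039 - 491.67) × 5/9 = 304.0722°C.
The 16.5 K change is an interval; Kelvin and Celsius degrees are the same size, so ΔC = +16.5°C.
Final Celsius temperature: 304.0722 + 16.5000 = 320.5722°C.
In kelvin: 320.5722 + 273.15 = 593.72 K.

593.72 K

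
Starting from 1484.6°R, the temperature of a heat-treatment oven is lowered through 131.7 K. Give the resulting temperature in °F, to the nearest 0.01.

Initial temperature in Celsius: (1484.6 - 491.67) × 5/9 = 551.6278°C.
The 131.7 K change is an interval; Kelvin and Celsius degrees are the same size, so ΔC = -131.7°C.
Final Celsius temperature: 551.6278 - 131.7000 = 419.9278°C.
In Fahrenheit: 419.9278 × 1.8 + 32 = 787.87°F.

787.87°F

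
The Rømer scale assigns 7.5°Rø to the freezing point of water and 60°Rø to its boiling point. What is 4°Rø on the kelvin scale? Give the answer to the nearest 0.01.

Linear interpolation between the fixed points: C = (4 - 7.5) × 100 / (60 - 7.5) = -6.6667°C.
Then -6.6667 + 273.15 = 266.48 K.

266.48 K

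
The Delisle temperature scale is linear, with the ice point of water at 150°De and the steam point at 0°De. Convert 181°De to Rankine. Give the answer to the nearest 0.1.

Linear interpolation between the fixed points: C = (181 - 150) × 100 / (0 - 150) = -20.6667°C.
Then -20.6667 × 1.8 + 491.67 = 454.5°R.

454.5°R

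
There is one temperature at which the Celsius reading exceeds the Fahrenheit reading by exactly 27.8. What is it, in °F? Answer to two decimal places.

Let F be the Fahrenheit reading. The Celsius reading is C = 5/9·F - 17.7778.
Require C - F = 27.8: (-4/9)·F - 17.7778 = 27.8.
F = (27.8 + 17.7778) / (-4/9) = -102.55.

-102.55°F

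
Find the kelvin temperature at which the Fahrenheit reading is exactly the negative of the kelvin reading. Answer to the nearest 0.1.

Let K be the kelvin reading. The Fahrenheit reading is F = 1.8·K - 459.67.
Require F = -1·K: 1.8·K - 459.67 = -1·K.
(2.8)·K = 459.67  ⇒  K = 164.2.

164.2 K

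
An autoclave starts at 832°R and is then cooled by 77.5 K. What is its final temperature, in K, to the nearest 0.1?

384.7 K

Initial temperature in Celsius: (832 - 491.67) × 5/9 = 189.0722°C.
The 77.5 K change is an interval; Kelvin and Celsius degrees are the same size, so ΔC = -77.5°C.
Final Celsius temperature: 189.0722 - 77.5000 = 111.5722°C.
In kelvin: 111.5722 + 273.15 = 384.7 K.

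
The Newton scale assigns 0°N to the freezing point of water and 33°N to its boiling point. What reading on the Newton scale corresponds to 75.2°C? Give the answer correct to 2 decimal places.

Linearly onto the Newton scale: 0 + (75.2000 / 100) × (33 - 0) = 24.82°N.

24.82°N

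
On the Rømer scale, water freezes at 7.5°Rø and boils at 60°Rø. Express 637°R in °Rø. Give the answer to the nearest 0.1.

First in Celsius: (637 - 491.67) × 5/9 = 80.7389°C.
Linearly onto the Rømer scale: 7.5 + (80.7389 / 100) × (60 - 7.5) = 49.9°Rø.

49.9°Rø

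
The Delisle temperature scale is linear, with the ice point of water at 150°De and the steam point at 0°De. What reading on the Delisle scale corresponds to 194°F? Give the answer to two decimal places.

First in Celsius: (194 - 32) × 5/9 = 90.0000°C.
Linearly onto the Delisle scale: 150 + (90.0000 / 100) × (0 - 150) = 15.00°De.

15.00°De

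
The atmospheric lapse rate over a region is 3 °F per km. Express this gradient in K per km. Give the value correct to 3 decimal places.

1.667 K/km

Since only a temperature interval is involved, the additive offset between the scales drops out.
A change of 1°F is a change of 5/9 K, so 3 × 5/9 = 1.667.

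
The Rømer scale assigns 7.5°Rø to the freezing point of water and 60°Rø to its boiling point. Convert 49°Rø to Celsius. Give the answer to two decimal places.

Linear interpolation between the fixed points: C = (49 - 7.5) × 100 / (60 - 7.5) = 79.0476°C.

79.05°C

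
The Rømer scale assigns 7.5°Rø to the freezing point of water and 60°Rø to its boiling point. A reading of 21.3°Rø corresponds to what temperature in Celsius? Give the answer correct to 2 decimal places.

Linear interpolation between the fixed points: C = (21.3 - 7.5) × 100 / (60 - 7.5) = 26.2857°C.

26.29°C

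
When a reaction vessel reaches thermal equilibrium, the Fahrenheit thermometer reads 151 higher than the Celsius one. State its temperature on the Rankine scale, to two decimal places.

Let x be the Celsius reading; then the Fahrenheit reading is 1.8·x + 32.
(1.8·x + 32) - x = 151  ⇒  (0.8)·x = 119  ⇒  x = 148.7500°C.
In Rankine: 148.7500 × 1.8 + 491.67 = 759.42°R.

759.42°R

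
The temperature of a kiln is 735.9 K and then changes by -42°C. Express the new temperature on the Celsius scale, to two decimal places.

Initial temperature in Celsius: 735.9 - 273.15 = 462.7500°C.
Final Celsius temperature: 462.7500 - 42.0000 = 420.7500°C.

420.75°C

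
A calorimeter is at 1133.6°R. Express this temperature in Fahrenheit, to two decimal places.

In Celsius: (1133.6 - 491.67) × 5/9 = 356.6278°C.
In Fahrenheit: 356.6278 × 1.8 + 32 = 673.93°F.

673.93°F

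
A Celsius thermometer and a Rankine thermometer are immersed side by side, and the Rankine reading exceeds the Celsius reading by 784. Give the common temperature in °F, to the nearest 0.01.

Let x be the Celsius reading; then the Rankine reading is 1.8·x + 491.67.
(1.8·x + 491.67) - x = 784  ⇒  (0.8)·x = 292.33  ⇒  x = 365.4125°C.
In Fahrenheit: 365.4125 × 1.8 + 32 = 689.74°F.

689.74°F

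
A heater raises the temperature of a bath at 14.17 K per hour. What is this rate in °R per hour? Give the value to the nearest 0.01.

25.51 °R/hour

The quantity depends on a temperature interval, so only the ratio of degree sizes applies; the offset between the scales is irrelevant.
A change of 1 K is a change of 1.8°R, so 14.17 × 1.8 = 25.51.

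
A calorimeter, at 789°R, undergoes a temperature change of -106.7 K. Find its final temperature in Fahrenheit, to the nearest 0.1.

Initial temperature in Celsius: (789 - 491.67) × 5/9 = 165.1833°C.
The 106.7 K change is an interval; Kelvin and Celsius degrees are the same size, so ΔC = -106.7°C.
Final Celsius temperature: 165.1833 - 106.7000 = 58.4833°C.
In Fahrenheit: 58.4833 × 1.8 + 32 = 137.3°F.

137.3°F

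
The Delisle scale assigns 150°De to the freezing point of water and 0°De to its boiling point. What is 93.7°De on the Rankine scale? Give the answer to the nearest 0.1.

559.2°R

Linear interpolation between the fixed points: C = (93.7 - 150) × 100 / (0 - 150) = 37.5333°C.
Then 37.5333 × 1.8 + 491.67 = 559.2°R.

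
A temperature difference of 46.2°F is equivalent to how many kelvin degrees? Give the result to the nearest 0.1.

25.7 K

For a temperature interval the offset drops out; only the factor 5/9 applies.
46.2 × 5/9 = 25.7.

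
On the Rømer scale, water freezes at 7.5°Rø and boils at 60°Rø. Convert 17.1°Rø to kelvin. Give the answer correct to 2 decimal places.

Linear interpolation between the fixed points: C = (17.1 - 7.5) × 100 / (60 - 7.5) = 18.2857°C.
Then 18.2857 + 273.15 = 291.44 K.

291.44 K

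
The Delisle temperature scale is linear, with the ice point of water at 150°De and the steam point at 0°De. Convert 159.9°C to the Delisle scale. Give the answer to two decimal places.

Linearly onto the Delisle scale: 150 + (159.9000 / 100) × (0 - 150) = -89.85°De.

-89.85°De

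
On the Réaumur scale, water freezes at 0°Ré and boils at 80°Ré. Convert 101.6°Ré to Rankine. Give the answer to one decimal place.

720.3°R

Linear interpolation between the fixed points: C = (101.6 - 0) × 100 / (80 - 0) = 127.0000°C.
Then 127.0000 × 1.8 + 491.67 = 720.3°R.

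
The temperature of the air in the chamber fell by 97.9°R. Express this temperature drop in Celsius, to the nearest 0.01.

An interval of 1°R corresponds to 5/9°C.
97.9 × 5/9 = 54.39.

54.39°C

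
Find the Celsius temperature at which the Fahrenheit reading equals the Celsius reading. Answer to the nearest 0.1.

Let C be the Celsius reading. The Fahrenheit reading is F = 1.8·C + 32.
Set F = C: 1.8·C + 32 = C.
(0.8)·C = -32  ⇒  C = -40.0.

-40.0°C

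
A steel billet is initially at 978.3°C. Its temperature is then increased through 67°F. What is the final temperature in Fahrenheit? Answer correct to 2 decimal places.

The 67°F change is an interval, so only the factor 5/9 applies: +67 × 5/9 = +37.2222°C.
Final Celsius temperature: 978.3000 + 37.2222 = 1015.5222°C.
In Fahrenheit: 1015.5222 × 1.8 + 32 = 1859.94°F.

1859.94°F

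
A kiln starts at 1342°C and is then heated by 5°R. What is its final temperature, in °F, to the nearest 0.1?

2452.6°F

The 5°R change is an interval, so only the factor 5/9 applies: +5 × 5/9 = +2.7778°C.
Final Celsius temperature: 1342.0000 + 2.7778 = 1344.7778°C.
In Fahrenheit: 1344.7778 × 1.8 + 32 = 2452.6°F.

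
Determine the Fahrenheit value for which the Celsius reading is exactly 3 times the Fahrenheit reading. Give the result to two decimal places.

-7.27°F

Let F be the Fahrenheit reading. The Celsius reading is C = 5/9·F - 17.7778.
Require C = 3·F: 5/9·F - 17.7778 = 3·F.
(-22/9)·F = 17.7778  ⇒  F = -7.27.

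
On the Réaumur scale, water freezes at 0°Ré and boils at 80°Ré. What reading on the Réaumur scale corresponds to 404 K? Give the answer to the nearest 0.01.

First in Celsius: 404 - 273.15 = 130.8500°C.
Linearly onto the Réaumur scale: 0 + (130.8500 / 100) × (80 - 0) = 104.68°Ré.

104.68°Ré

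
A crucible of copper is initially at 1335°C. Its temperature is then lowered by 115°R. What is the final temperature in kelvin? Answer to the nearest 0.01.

1544.26 K

The 115°R change is an interval, so only the factor 5/9 applies: -115 × 5/9 = -63.8889°C.
Final Celsius temperature: 1335.0000 - 63.8889 = 1271.1111°C.
In kelvin: 1271.1111 + 273.15 = 1544.26 K.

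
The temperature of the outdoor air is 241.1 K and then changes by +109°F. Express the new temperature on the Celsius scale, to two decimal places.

Initial temperature in Celsius: 241.1 - 273.15 = -32.0500°C.
The 109°F change is an interval, so only the factor 5/9 applies: +109 × 5/9 = +60.5556°C.
Final Celsius temperature: -32.0500 + 60.5556 = 28.5056°C.

28.51°C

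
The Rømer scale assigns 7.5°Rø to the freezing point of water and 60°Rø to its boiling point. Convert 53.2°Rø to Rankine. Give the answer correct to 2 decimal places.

648.36°R

Linear interpolation between the fixed points: C = (53.2 - 7.5) × 100 / (60 - 7.5) = 87.0476°C.
Then 87.0476 × 1.8 + 491.67 = 648.36°R.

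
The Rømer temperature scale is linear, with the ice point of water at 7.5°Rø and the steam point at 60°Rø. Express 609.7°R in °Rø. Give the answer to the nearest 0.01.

First in Celsius: (609.7 - 491.67) × 5/9 = 65.5722°C.
Linearly onto the Rømer scale: 7.5 + (65.5722 / 100) × (60 - 7.5) = 41.93°Rø.

41.93°Rø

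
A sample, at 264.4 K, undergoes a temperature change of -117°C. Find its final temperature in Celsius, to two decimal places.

-125.75°C

Initial temperature in Celsius: 264.4 - 273.15 = -8.7500°C.
Final Celsius temperature: -8.7500 - 117.0000 = -125.7500°C.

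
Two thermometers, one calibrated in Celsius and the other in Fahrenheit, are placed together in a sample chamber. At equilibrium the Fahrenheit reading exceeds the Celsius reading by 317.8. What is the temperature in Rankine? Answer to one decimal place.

Let x be the Celsius reading; then the Fahrenheit reading is 1.8·x + 32.
(1.8·x + 32) - x = 317.8  ⇒  (0.8)·x = 285.8  ⇒  x = 357.2500°C.
In Rankine: 357.2500 × 1.8 + 491.67 = 1134.7°R.

1134.7°R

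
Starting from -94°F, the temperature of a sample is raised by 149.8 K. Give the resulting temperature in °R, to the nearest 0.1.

635.3°R

Initial temperature in Celsius: (-94 - 32) × 5/9 = -70.0000°C.
The 149.8 K change is an interval; Kelvin and Celsius degrees are the same size, so ΔC = +149.8°C.
Final Celsius temperature: -70.0000 + 149.8000 = 79.8000°C.
In Rankine: 79.8000 × 1.8 + 491.67 = 635.3°R.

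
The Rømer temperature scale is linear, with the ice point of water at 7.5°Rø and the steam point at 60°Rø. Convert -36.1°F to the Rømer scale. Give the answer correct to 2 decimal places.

-12.36°Rø

First in Celsius: (-36.1 - 32) × 5/9 = -37.8333°C.
Linearly onto the Rømer scale: 7.5 + (-37.8333 / 100) × (60 - 7.5) = -12.36°Rø.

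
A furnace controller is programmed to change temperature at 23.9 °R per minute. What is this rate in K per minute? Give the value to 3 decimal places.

13.278 K/minute

The quantity depends on a temperature interval, so only the ratio of degree sizes applies; the offset between the scales is irrelevant.
A change of 1°R is a change of 5/9 K, so 23.9 × 5/9 = 13.278.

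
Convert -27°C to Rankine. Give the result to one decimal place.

In Rankine: -27.0000 × 1.8 + 491.67 = 443.1°R.

443.1°R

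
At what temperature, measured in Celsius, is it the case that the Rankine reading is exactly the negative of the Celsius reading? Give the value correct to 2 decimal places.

Let C be the Celsius reading. The Rankine reading is R = 1.8·C + 491.67.
Require R = -1·C: 1.8·C + 491.67 = -1·C.
(2.8)·C = -491.67  ⇒  C = -175.60.

-175.60°C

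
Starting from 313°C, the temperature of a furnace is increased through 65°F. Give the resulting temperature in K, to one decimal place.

622.3 K

The 65°F change is an interval, so only the factor 5/9 applies: +65 × 5/9 = +36.1111°C.
Final Celsius temperature: 313.0000 + 36.1111 = 349.1111°C.
In kelvin: 349.1111 + 273.15 = 622.3 K.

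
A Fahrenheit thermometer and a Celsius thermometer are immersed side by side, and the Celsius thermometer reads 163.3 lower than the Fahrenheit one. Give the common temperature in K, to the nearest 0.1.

Let x be the Fahrenheit reading; then the Celsius reading is 5/9·x - 17.7778.
(5/9·x - 17.7778) - x = -163.3  ⇒  (-4/9)·x = -145.522  ⇒  x = 327.4250°F.
In Celsius: (327.425 - 32) × 5/9 = 164.1250°C.
In kelvin: 164.1250 + 273.15 = 437.3 K.

437.3 K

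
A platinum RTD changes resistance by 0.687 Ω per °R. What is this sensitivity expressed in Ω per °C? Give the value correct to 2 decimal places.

Since only a temperature interval is involved, the additive offset between the scales drops out.
A change of 1°C is a change of 1.8°R, so per °C the value is 0.687 × 1.8 = 1.24.

1.24 Ω per °C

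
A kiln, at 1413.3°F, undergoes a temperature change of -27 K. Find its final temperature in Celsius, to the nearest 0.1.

740.4°C

Initial temperature in Celsius: (1413.3 - 32) × 5/9 = 767.3889°C.
The 27 K change is an interval; Kelvin and Celsius degrees are the same size, so ΔC = -27°C.
Final Celsius temperature: 767.3889 - 27.0000 = 740.3889°C.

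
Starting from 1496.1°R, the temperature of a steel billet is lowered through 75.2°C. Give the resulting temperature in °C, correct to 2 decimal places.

482.82°C

Initial temperature in Celsius: (1496.1 - 491.67) × 5/9 = 558.0167°C.
Final Celsius temperature: 558.0167 - 75.2000 = 482.8167°C.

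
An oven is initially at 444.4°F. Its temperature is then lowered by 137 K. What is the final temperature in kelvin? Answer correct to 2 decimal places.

365.26 K

Initial temperature in Celsius: (444.4 - 32) × 5/9 = 229.1111°C.
The 137 K change is an interval; Kelvin and Celsius degrees are the same size, so ΔC = -137°C.
Final Celsius temperature: 229.1111 - 137.0000 = 92.1111°C.
In kelvin: 92.1111 + 273.15 = 365.26 K.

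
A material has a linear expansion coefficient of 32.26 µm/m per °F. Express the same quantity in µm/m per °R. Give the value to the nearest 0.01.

Since only a temperature interval is involved, the additive offset between the scales drops out.
A change of 1°R is a change of 1°F, so per °R the value is 32.26 × 1 = 32.26.

32.26 µm/m per °R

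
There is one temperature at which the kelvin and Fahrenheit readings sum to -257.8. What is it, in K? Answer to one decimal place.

Let K be the kelvin reading. The Fahrenheit reading is F = 1.8·K - 459.67.
Require K + F = -257.8: (2.8)·K - 459.67 = -257.8.
K = (-257.8 + 459.67) / (2.8) = 72.1.

72.1 K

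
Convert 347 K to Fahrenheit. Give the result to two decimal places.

In Celsius: 347 - 273.15 = 73.8500°C.
In Fahrenheit: 73.8500 × 1.8 + 32 = 164.93°F.

164.93°F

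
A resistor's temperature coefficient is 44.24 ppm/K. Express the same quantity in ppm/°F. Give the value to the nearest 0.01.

Since only a temperature interval is involved, the additive offset between the scales drops out.
A change of 1°F is a change of 5/9 K, so per °F the value is 44.24 × 5/9 = 24.58.

24.58 ppm/°F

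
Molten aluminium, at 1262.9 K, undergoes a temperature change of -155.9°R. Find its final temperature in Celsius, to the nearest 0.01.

903.14°C

Initial temperature in Celsius: 1262.9 - 273.15 = 989.7500°C.
The 155.9°R change is an interval, so only the factor 5/9 applies: -155.9 × 5/9 = -86.6111°C.
Final Celsius temperature: 989.7500 - 86.6111 = 903.1389°C.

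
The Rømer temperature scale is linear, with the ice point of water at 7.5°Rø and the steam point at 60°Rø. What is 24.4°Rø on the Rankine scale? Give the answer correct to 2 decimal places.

Linear interpolation between the fixed points: C = (24.4 - 7.5) × 100 / (60 - 7.5) = 32.1905°C.
Then 32.1905 × 1.8 + 491.67 = 549.61°R.

549.61°R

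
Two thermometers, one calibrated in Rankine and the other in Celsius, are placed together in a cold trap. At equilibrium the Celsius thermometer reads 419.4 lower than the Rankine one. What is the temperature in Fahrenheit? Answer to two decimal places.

Let x be the Rankine reading; then the Celsius reading is 5/9·x - 273.15.
(5/9·x - 273.15) - x = -419.4  ⇒  (-4/9)·x = -146.25  ⇒  x = 329.0625°R.
In Celsius: (329.0625 - 491.67) × 5/9 = -90.3375°C.
In Fahrenheit: -90.3375 × 1.8 + 32 = -130.61°F.

-130.61°F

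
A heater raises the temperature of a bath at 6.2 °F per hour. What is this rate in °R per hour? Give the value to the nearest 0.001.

6.200 °R/hour

The quantity depends on a temperature interval, so only the ratio of degree sizes applies; the offset between the scales is irrelevant.
A change of 1°F is a change of 1°R, so 6.2 × 1 = 6.200.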